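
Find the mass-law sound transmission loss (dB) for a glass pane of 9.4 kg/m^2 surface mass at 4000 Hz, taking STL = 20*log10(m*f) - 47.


Mass law: STL = 20 * log10(m * f) - 47
  m * f = 9.4 * 4000 = 37600
  log10(37600) = 4.57519
  STL = 20 * 4.57519 - 47 = 91.5038 - 47 = 44.5 dB

44.5 dB


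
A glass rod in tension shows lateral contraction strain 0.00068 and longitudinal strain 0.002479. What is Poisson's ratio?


Poisson's ratio: nu = lateral strain / axial strain
  nu = 0.00068 / 0.002479 = 0.2743

0.2743


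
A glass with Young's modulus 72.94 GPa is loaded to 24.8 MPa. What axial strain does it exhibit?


Rearrange E = sigma / epsilon:
  epsilon = sigma / E
  E (MPa) = 72.94 * 1000 = 72940
  epsilon = 24.8 / 72940 = 0.00034

0.00034


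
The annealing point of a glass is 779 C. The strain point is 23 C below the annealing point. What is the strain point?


Strain point = annealing point - difference:
  T_strain = 779 - 23 = 756 C

756 C


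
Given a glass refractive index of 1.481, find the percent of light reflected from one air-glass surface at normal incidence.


Fresnel reflectance at normal incidence:
  R = ((n - 1)/(n + 1))^2
  (n - 1)/(n + 1) = (1.481 - 1)/(1.481 + 1) = 0.193873
  R = 0.193873^2 = 0.0375867
  R(%) = 0.0375867 * 100 = 3.759%

3.759%


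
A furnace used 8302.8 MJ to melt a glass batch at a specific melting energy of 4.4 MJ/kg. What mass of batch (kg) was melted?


Rearrange E = m * s for m:
  m = E / s
  m = 8302.8 / 4.4 = 1887.0 kg

1887.0 kg


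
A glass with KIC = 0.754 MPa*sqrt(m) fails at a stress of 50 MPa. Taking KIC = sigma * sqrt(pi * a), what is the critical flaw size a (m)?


Rearrange KIC = sigma * sqrt(pi * a):
  sqrt(pi * a) = KIC / sigma
  sqrt(pi * a) = 0.754 / 50 = 0.01508
  a = (KIC / sigma)^2 / pi
  a = 0.01508^2 / pi = 0.0000724 m

0.0000724 m


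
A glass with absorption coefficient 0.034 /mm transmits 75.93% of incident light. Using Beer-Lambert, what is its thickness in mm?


Rearrange T = exp(-alpha * thickness):
  thickness = -ln(T) / alpha
  T = 75.93/100 = 0.7593
  ln(T) = -0.27536
  -ln(T) = 0.27536
  thickness = 0.27536 / 0.034 = 8.1 mm

8.1 mm


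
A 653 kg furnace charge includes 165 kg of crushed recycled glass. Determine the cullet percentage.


Cullet ratio = (cullet mass / total batch mass) * 100
  Ratio = 165 / 653 * 100 = 25.27%

25.27%


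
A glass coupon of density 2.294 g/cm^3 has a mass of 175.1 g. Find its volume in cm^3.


Rearrange rho = m / V:
  V = m / rho
  V = 175.1 / 2.294 = 76.33 cm^3

76.33 cm^3


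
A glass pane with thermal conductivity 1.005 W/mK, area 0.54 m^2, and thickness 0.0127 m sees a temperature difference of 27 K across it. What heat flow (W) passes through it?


Fourier's law: Q = k * A * dT / t
  Q = 1.005 * 0.54 * 27 / 0.0127
  Q = 14.6529 / 0.0127 = 1153.8 W

1153.8 W


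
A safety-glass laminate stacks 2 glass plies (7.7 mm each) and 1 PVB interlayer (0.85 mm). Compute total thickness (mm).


Total thickness = glass contribution + PVB contribution
  Glass: 2 * 7.7 = 15.4 mm
  PVB: 1 * 0.85 = 0.85 mm
  Total = 15.4 + 0.85 = 16.25 mm

16.25 mm


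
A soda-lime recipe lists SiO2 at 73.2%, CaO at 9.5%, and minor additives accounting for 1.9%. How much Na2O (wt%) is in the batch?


Pieces sum to 100%:
  Na2O = 100 - (SiO2 + CaO + others)
  Na2O = 100 - (73.2 + 9.5 + 1.9) = 15.4%

15.4%


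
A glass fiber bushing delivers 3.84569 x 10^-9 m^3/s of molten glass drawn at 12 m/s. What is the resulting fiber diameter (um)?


Cross-sectional area from continuity:
  A = Q / v = 3.84569 x 10^-9 / 12 = 3.204742 x 10^-10 m^2
Diameter from circular cross-section:
  d = sqrt(4A / pi) * 10^6 (m -> um)
  d = sqrt(4 * 3.204742 x 10^-10 / pi) * 10^6 = 20.2 um

20.2 um


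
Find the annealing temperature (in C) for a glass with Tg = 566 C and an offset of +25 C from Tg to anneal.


The annealing temperature is Tg plus the offset:
  T_anneal = 566 + 25 = 591 C

591 C


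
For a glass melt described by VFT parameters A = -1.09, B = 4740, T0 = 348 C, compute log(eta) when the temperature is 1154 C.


VFT equation: log(eta) = A + B / (T - T0)
  T - T0 = 1154 - 348 = 806
  B / (T - T0) = 4740 / 806 = 5.881
  log(eta) = -1.09 + 5.881 = 4.791

4.791


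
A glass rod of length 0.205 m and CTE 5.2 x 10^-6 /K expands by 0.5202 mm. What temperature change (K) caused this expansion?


Rearrange dL = alpha * L0 * dT for dT:
  dT = dL / (alpha * L0)
  dL (m) = 0.5202 / 1000 = 0.0005202
  dT = 0.0005202 / ((5.2 x 10^-6) * 0.205) = 488.0 K

488.0 K


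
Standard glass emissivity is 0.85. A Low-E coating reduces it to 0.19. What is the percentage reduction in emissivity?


Percentage reduction = (1 - coated/uncoated) * 100
  Ratio = 0.19 / 0.85 = 0.2235
  Reduction = (1 - 0.2235) * 100 = 77.6%

77.6%


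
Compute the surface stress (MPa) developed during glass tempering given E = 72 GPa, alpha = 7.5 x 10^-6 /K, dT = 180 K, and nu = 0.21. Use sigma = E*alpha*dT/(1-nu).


Tempering stress: sigma = E * alpha * dT / (1 - nu)
  E (MPa) = 72 * 1000 = 72000
  Numerator = 72000 * (7.5 x 10^-6) * 180 = 97.2
  Denominator = 1 - 0.21 = 0.79
  sigma = 97.2 / 0.79 = 123.0 MPa

123.0 MPa


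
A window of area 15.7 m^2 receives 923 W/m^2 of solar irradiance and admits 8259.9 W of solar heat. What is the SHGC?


Rearrange Q = Area * SHGC * Irradiance:
  SHGC = Q / (Area * Irradiance)
  SHGC = 8259.9 / (15.7 * 923) = 0.57

0.57


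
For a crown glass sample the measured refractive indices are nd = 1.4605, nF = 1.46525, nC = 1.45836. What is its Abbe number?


Abbe number formula: Vd = (nd - 1) / (nF - nC)
  nd - 1 = 1.4605 - 1 = 0.4605
  nF - nC = 1.46525 - 1.45836 = 0.00689
  Vd = 0.4605 / 0.00689 = 66.84

66.84


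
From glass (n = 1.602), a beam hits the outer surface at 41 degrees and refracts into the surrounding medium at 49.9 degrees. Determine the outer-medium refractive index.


Apply Snell's law: n1 * sin(theta1) = n2 * sin(theta2)
  n2 = n1 * sin(theta1) / sin(theta2)
  sin(41) = 0.656059
  sin(49.9) = 0.764921
  n2 = 1.602 * 0.656059 / 0.764921 = 1.374

1.374


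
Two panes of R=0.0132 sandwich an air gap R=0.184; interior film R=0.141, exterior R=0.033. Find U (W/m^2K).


Total thermal resistance (series):
  R_total = R_in + R_glass + R_air + R_glass + R_out
  R_total = 0.141 + 0.0132 + 0.184 + 0.0132 + 0.033 = 0.3844 m^2K/W
U-value = 1 / R_total = 1 / 0.3844 = 2.601 W/m^2K

2.601 W/m^2K


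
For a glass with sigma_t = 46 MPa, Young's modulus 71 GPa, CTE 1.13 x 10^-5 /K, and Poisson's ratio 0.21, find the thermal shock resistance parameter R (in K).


Thermal shock resistance: R = sigma * (1 - nu) / (E * alpha)
  Numerator = 46 * (1 - 0.21) = 36.34
  Denominator = 71 * 1000 * (1.13 x 10^-5) = 0.8023
  R = 36.34 / 0.8023 = 45.3 K

45.3 K


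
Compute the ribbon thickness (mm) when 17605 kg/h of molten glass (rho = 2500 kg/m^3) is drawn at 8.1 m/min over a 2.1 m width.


Ribbon cross-section from mass balance:
  Volume rate = throughput / density = 17605 / 2500 = 7.042 m^3/h
  thickness = volume rate / (speed * 60 * width), i.e.
  thickness = throughput / (60 * speed * width * density) * 1000
  thickness = 17605 / (60 * 8.1 * 2.1 * 2500) * 1000 = 6.9 mm

6.9 mm


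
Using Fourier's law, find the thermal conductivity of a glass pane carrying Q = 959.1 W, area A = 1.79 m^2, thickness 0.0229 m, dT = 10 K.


Fourier's law rearranged: k = Q * t / (A * dT)
  Numerator = 959.1 * 0.0229 = 21.96339
  Denominator = 1.79 * 10 = 17.9
  k = 21.96339 / 17.9 = 1.227 W/mK

1.227 W/mK


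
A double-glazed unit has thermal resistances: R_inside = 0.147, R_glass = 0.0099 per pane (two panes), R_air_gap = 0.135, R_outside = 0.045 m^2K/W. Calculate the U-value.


Total thermal resistance (series):
  R_total = R_in + R_glass + R_air + R_glass + R_out
  R_total = 0.147 + 0.0099 + 0.135 + 0.0099 + 0.045 = 0.3468 m^2K/W
U-value = 1 / R_total = 1 / 0.3468 = 2.884 W/m^2K

2.884 W/m^2K


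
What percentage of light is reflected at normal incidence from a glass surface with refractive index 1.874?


Fresnel reflectance at normal incidence:
  R = ((n - 1)/(n + 1))^2
  (n - 1)/(n + 1) = (1.874 - 1)/(1.874 + 1) = 0.304106
  R = 0.304106^2 = 0.0924805
  R(%) = 0.0924805 * 100 = 9.248%

9.248%


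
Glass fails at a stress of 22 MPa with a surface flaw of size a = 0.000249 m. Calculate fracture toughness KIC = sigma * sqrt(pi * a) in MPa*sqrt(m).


Fracture toughness: KIC = sigma * sqrt(pi * a)
  pi * a = pi * 0.000249 = 0.000782257
  sqrt(pi * a) = 0.027969
  KIC = 22 * 0.027969 = 0.615 MPa*sqrt(m)

0.615 MPa*sqrt(m)


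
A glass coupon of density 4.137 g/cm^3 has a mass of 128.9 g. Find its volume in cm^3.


Rearrange rho = m / V:
  V = m / rho
  V = 128.9 / 4.137 = 31.158 cm^3

31.158 cm^3


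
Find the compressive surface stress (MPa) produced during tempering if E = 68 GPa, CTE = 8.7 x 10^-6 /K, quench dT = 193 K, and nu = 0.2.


Tempering stress: sigma = E * alpha * dT / (1 - nu)
  E (MPa) = 68 * 1000 = 68000
  Numerator = 68000 * (8.7 x 10^-6) * 193 = 114.1788
  Denominator = 1 - 0.2 = 0.8
  sigma = 114.1788 / 0.8 = 142.7 MPa

142.7 MPa


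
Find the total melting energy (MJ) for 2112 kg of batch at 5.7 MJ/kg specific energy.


Total energy = mass * specific energy
  E = 2112 * 5.7 = 12038.4 MJ

12038.4 MJ


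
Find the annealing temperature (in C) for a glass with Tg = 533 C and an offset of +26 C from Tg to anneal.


The annealing temperature is Tg plus the offset:
  T_anneal = 533 + 26 = 559 C

559 C


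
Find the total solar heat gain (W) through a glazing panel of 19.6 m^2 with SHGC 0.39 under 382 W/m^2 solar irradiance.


Solar heat gain: Q = Area * SHGC * Irradiance
  Q = 19.6 * 0.39 * 382 = 2920 W

2920 W


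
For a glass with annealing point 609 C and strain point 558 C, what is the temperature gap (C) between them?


Gap = T_anneal - T_strain:
  gap = 609 - 558 = 51 C

51 C


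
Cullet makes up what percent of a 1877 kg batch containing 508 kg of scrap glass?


Cullet ratio = (cullet mass / total batch mass) * 100
  Ratio = 508 / 1877 * 100 = 27.06%

27.06%


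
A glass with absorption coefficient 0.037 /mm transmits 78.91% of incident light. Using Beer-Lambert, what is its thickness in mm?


Rearrange T = exp(-alpha * thickness):
  thickness = -ln(T) / alpha
  T = 78.91/100 = 0.7891
  ln(T) = -0.23686
  -ln(T) = 0.23686
  thickness = 0.23686 / 0.037 = 6.4 mm

6.4 mm


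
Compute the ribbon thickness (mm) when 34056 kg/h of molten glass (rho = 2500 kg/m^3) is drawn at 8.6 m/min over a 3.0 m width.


Ribbon cross-section from mass balance:
  Volume rate = throughput / density = 34056 / 2500 = 13.6224 m^3/h
  thickness = volume rate / (speed * 60 * width), i.e.
  thickness = throughput / (60 * speed * width * density) * 1000
  thickness = 34056 / (60 * 8.6 * 3.0 * 2500) * 1000 = 8.8 mm

8.8 mm


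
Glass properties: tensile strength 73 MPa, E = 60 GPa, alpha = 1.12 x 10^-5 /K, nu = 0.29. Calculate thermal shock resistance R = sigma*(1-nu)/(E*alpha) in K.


Thermal shock resistance: R = sigma * (1 - nu) / (E * alpha)
  Numerator = 73 * (1 - 0.29) = 51.83
  Denominator = 60 * 1000 * (1.12 x 10^-5) = 0.672
  R = 51.83 / 0.672 = 77.1 K

77.1 K


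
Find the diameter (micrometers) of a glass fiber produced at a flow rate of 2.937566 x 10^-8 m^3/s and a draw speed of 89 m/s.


Cross-sectional area from continuity:
  A = Q / v = 2.937566 x 10^-8 / 89 = 3.300636 x 10^-10 m^2
Diameter from circular cross-section:
  d = sqrt(4A / pi) * 10^6 (m -> um)
  d = sqrt(4 * 3.300636 x 10^-10 / pi) * 10^6 = 20.5 um

20.5 um


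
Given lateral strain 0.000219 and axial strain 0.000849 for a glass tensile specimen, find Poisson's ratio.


Poisson's ratio: nu = lateral strain / axial strain
  nu = 0.000219 / 0.000849 = 0.258

0.258


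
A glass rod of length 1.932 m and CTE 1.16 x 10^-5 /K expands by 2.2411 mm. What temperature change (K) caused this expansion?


Rearrange dL = alpha * L0 * dT for dT:
  dT = dL / (alpha * L0)
  dL (m) = 2.2411 / 1000 = 0.0022411
  dT = 0.0022411 / ((1.16 x 10^-5) * 1.932) = 100.0 K

100.0 K


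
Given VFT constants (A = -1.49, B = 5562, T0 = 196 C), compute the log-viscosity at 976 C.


VFT equation: log(eta) = A + B / (T - T0)
  T - T0 = 976 - 196 = 780
  B / (T - T0) = 5562 / 780 = 7.131
  log(eta) = -1.49 + 7.131 = 5.641

5.641


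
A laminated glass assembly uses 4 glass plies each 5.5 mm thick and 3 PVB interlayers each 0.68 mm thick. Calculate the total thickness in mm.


Total thickness = glass contribution + PVB contribution
  Glass: 4 * 5.5 = 22.0 mm
  PVB: 3 * 0.68 = 2.04 mm
  Total = 22.0 + 2.04 = 24.04 mm

24.04 mm


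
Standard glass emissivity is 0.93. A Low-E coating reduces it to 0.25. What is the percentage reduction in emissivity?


Percentage reduction = (1 - coated/uncoated) * 100
  Ratio = 0.25 / 0.93 = 0.2688
  Reduction = (1 - 0.2688) * 100 = 73.1%

73.1%


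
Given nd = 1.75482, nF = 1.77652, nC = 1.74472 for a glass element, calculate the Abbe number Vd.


Abbe number formula: Vd = (nd - 1) / (nF - nC)
  nd - 1 = 1.75482 - 1 = 0.75482
  nF - nC = 1.77652 - 1.74472 = 0.0318
  Vd = 0.75482 / 0.0318 = 23.74

23.74


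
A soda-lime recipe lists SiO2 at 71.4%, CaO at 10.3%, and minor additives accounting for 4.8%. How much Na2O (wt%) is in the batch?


Pieces sum to 100%:
  Na2O = 100 - (SiO2 + CaO + others)
  Na2O = 100 - (71.4 + 10.3 + 4.8) = 13.5%

13.5%


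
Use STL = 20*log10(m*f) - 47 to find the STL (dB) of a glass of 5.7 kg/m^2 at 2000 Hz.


Mass law: STL = 20 * log10(m * f) - 47
  m * f = 5.7 * 2000 = 11400
  log10(11400) = 4.0569
  STL = 20 * 4.0569 - 47 = 81.138 - 47 = 34.1 dB

34.1 dB


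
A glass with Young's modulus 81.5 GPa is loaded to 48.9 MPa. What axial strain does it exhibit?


Rearrange E = sigma / epsilon:
  epsilon = sigma / E
  E (MPa) = 81.5 * 1000 = 81500
  epsilon = 48.9 / 81500 = 0.0006

0.0006


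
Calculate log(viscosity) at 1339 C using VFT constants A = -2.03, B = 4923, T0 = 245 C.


VFT equation: log(eta) = A + B / (T - T0)
  T - T0 = 1339 - 245 = 1094
  B / (T - T0) = 4923 / 1094 = 4.5
  log(eta) = -2.03 + 4.5 = 2.47

2.47


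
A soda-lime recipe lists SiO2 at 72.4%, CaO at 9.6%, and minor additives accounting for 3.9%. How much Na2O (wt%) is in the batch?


Pieces sum to 100%:
  Na2O = 100 - (SiO2 + CaO + others)
  Na2O = 100 - (72.4 + 9.6 + 3.9) = 14.1%

14.1%


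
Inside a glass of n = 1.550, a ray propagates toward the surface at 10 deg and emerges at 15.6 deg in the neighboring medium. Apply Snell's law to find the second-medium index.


Apply Snell's law: n1 * sin(theta1) = n2 * sin(theta2)
  n2 = n1 * sin(theta1) / sin(theta2)
  sin(10) = 0.173648
  sin(15.6) = 0.26892
  n2 = 1.550 * 0.173648 / 0.26892 = 1.0009

1.0009


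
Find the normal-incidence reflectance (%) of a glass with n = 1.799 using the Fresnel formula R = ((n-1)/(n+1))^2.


Fresnel reflectance at normal incidence:
  R = ((n - 1)/(n + 1))^2
  (n - 1)/(n + 1) = (1.799 - 1)/(1.799 + 1) = 0.285459
  R = 0.285459^2 = 0.0814868
  R(%) = 0.0814868 * 100 = 8.149%

8.149%


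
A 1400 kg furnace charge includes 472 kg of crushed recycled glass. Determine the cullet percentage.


Cullet ratio = (cullet mass / total batch mass) * 100
  Ratio = 472 / 1400 * 100 = 33.71%

33.71%


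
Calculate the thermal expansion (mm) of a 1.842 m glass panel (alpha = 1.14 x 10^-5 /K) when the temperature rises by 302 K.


Thermal expansion formula: dL = alpha * L0 * dT
  dL = (1.14 x 10^-5) * 1.842 * 302 = 0.00634164 m
Convert to mm: 0.00634164 * 1000 = 6.3416 mm

6.3416 mm


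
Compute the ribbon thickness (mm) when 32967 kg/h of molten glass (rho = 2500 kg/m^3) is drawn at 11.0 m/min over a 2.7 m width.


Ribbon cross-section from mass balance:
  Volume rate = throughput / density = 32967 / 2500 = 13.1868 m^3/h
  thickness = volume rate / (speed * 60 * width), i.e.
  thickness = throughput / (60 * speed * width * density) * 1000
  thickness = 32967 / (60 * 11.0 * 2.7 * 2500) * 1000 = 7.4 mm

7.4 mm


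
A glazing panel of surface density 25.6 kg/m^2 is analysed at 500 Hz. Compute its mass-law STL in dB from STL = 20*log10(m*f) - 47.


Mass law: STL = 20 * log10(m * f) - 47
  m * f = 25.6 * 500 = 12800
  log10(12800) = 4.10721
  STL = 20 * 4.10721 - 47 = 82.1442 - 47 = 35.1 dB

35.1 dB


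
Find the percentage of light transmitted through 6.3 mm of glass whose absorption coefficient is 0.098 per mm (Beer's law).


Beer-Lambert law: T = exp(-alpha * thickness)
  exponent = -0.098 * 6.3 = -0.6174
  T = exp(-0.6174) = 0.5393
  Percentage = 0.5393 * 100 = 53.93%

53.93%


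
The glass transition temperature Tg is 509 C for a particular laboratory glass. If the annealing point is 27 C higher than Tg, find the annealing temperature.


The annealing temperature is Tg plus the offset:
  T_anneal = 509 + 27 = 536 C

536 C


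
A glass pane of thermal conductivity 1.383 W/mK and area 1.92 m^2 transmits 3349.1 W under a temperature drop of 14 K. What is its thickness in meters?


Fourier's law: t = k * A * dT / Q
  t = 1.383 * 1.92 * 14 / 3349.1
  t = 37.17504 / 3349.1 = 0.0111 m

0.0111 m


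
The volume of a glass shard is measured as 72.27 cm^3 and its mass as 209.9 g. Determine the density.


Use the definition of density:
  rho = mass / volume
  rho = 209.9 / 72.27 = 2.904 g/cm^3

2.904 g/cm^3


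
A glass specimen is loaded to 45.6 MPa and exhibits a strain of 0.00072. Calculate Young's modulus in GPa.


Young's modulus: E = stress / strain
  E = 45.6 MPa / 0.00072 = 63333.33 MPa
Convert to GPa: 63333.33 / 1000 = 63.33 GPa

63.33 GPa


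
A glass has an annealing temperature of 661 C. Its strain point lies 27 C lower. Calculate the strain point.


Strain point = annealing point - difference:
  T_strain = 661 - 27 = 634 C

634 C


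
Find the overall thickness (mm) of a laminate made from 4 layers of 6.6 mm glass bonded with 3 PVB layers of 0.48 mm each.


Total thickness = glass contribution + PVB contribution
  Glass: 4 * 6.6 = 26.4 mm
  PVB: 3 * 0.48 = 1.44 mm
  Total = 26.4 + 1.44 = 27.84 mm

27.84 mm


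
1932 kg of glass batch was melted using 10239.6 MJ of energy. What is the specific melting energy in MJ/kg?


Rearrange E = m * s for s:
  s = E / m
  s = 10239.6 / 1932 = 5.3 MJ/kg

5.3 MJ/kg


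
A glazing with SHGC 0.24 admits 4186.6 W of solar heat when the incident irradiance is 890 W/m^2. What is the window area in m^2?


Rearrange Q = Area * SHGC * Irradiance:
  Area = Q / (SHGC * Irradiance)
  Area = 4186.6 / (0.24 * 890) = 19.6 m^2

19.6 m^2


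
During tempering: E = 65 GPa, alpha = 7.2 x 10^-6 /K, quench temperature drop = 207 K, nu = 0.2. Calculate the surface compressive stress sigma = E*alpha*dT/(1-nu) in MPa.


Tempering stress: sigma = E * alpha * dT / (1 - nu)
  E (MPa) = 65 * 1000 = 65000
  Numerator = 65000 * (7.2 x 10^-6) * 207 = 96.876
  Denominator = 1 - 0.2 = 0.8
  sigma = 96.876 / 0.8 = 121.1 MPa

121.1 MPa


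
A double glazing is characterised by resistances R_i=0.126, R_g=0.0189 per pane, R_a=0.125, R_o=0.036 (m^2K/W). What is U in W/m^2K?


Total thermal resistance (series):
  R_total = R_in + R_glass + R_air + R_glass + R_out
  R_total = 0.126 + 0.0189 + 0.125 + 0.0189 + 0.036 = 0.3248 m^2K/W
U-value = 1 / R_total = 1 / 0.3248 = 3.079 W/m^2K

3.079 W/m^2K


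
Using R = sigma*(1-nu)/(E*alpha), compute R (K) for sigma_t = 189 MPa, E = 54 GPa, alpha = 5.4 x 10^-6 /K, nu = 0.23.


Thermal shock resistance: R = sigma * (1 - nu) / (E * alpha)
  Numerator = 189 * (1 - 0.23) = 145.53
  Denominator = 54 * 1000 * (5.4 x 10^-6) = 0.2916
  R = 145.53 / 0.2916 = 499.1 K

499.1 K


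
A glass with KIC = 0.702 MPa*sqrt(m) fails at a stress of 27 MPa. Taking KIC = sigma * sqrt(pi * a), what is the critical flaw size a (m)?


Rearrange KIC = sigma * sqrt(pi * a):
  sqrt(pi * a) = KIC / sigma
  sqrt(pi * a) = 0.702 / 27 = 0.026
  a = (KIC / sigma)^2 / pi
  a = 0.026^2 / pi = 0.0002152 m

0.0002152 m


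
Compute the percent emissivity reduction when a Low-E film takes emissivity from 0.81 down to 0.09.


Percentage reduction = (1 - coated/uncoated) * 100
  Ratio = 0.09 / 0.81 = 0.1111
  Reduction = (1 - 0.1111) * 100 = 88.9%

88.9%


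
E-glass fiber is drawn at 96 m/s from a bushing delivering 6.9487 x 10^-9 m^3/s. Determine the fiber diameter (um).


Cross-sectional area from continuity:
  A = Q / v = 6.9487 x 10^-9 / 96 = 7.238229 x 10^-11 m^2
Diameter from circular cross-section:
  d = sqrt(4A / pi) * 10^6 (m -> um)
  d = sqrt(4 * 7.238229 x 10^-11 / pi) * 10^6 = 9.6 um

9.6 um


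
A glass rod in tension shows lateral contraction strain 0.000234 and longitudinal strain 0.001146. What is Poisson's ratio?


Poisson's ratio: nu = lateral strain / axial strain
  nu = 0.000234 / 0.001146 = 0.2042

0.2042


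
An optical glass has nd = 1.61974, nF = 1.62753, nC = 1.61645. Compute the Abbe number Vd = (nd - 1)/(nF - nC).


Abbe number formula: Vd = (nd - 1) / (nF - nC)
  nd - 1 = 1.61974 - 1 = 0.61974
  nF - nC = 1.62753 - 1.61645 = 0.01108
  Vd = 0.61974 / 0.01108 = 55.93

55.93


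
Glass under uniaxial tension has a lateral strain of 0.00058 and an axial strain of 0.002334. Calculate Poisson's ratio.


Poisson's ratio: nu = lateral strain / axial strain
  nu = 0.00058 / 0.002334 = 0.2485

0.2485


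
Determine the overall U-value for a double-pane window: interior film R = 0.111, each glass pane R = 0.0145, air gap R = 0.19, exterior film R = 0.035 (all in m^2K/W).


Total thermal resistance (series):
  R_total = R_in + R_glass + R_air + R_glass + R_out
  R_total = 0.111 + 0.0145 + 0.19 + 0.0145 + 0.035 = 0.365 m^2K/W
U-value = 1 / R_total = 1 / 0.365 = 2.74 W/m^2K

2.74 W/m^2K


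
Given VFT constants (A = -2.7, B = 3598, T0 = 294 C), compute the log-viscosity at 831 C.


VFT equation: log(eta) = A + B / (T - T0)
  T - T0 = 831 - 294 = 537
  B / (T - T0) = 3598 / 537 = 6.7
  log(eta) = -2.7 + 6.7 = 4.0

4.0


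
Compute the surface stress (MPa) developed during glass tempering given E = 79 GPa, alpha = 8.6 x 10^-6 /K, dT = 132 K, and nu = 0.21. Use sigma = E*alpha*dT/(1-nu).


Tempering stress: sigma = E * alpha * dT / (1 - nu)
  E (MPa) = 79 * 1000 = 79000
  Numerator = 79000 * (8.6 x 10^-6) * 132 = 89.6808
  Denominator = 1 - 0.21 = 0.79
  sigma = 89.6808 / 0.79 = 113.5 MPa

113.5 MPa


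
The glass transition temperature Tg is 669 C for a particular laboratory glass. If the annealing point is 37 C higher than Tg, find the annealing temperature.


The annealing temperature is Tg plus the offset:
  T_anneal = 669 + 37 = 706 C

706 C


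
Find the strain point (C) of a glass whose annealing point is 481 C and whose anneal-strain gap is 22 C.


Strain point = annealing point - difference:
  T_strain = 481 - 22 = 459 C

459 C


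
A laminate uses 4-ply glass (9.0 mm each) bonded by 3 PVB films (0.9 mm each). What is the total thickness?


Total thickness = glass contribution + PVB contribution
  Glass: 4 * 9.0 = 36.0 mm
  PVB: 3 * 0.9 = 2.7 mm
  Total = 36.0 + 2.7 = 38.7 mm

38.7 mm


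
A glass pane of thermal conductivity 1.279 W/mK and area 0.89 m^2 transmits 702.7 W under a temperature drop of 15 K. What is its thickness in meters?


Fourier's law: t = k * A * dT / Q
  t = 1.279 * 0.89 * 15 / 702.7
  t = 17.07465 / 702.7 = 0.0243 m

0.0243 m


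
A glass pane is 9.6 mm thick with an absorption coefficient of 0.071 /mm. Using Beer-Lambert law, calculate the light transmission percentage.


Beer-Lambert law: T = exp(-alpha * thickness)
  exponent = -0.071 * 9.6 = -0.6816
  T = exp(-0.6816) = 0.5058
  Percentage = 0.5058 * 100 = 50.58%

50.58%


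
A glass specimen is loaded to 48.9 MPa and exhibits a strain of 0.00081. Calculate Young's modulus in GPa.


Young's modulus: E = stress / strain
  E = 48.9 MPa / 0.00081 = 60370.37 MPa
Convert to GPa: 60370.37 / 1000 = 60.37 GPa

60.37 GPa


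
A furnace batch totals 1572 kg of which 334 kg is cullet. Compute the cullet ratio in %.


Cullet ratio = (cullet mass / total batch mass) * 100
  Ratio = 334 / 1572 * 100 = 21.25%

21.25%


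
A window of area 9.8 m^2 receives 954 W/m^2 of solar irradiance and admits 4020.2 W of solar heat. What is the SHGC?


Rearrange Q = Area * SHGC * Irradiance:
  SHGC = Q / (Area * Irradiance)
  SHGC = 4020.2 / (9.8 * 954) = 0.43

0.43


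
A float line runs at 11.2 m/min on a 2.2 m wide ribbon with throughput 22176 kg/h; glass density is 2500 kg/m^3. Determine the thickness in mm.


Ribbon cross-section from mass balance:
  Volume rate = throughput / density = 22176 / 2500 = 8.8704 m^3/h
  thickness = volume rate / (speed * 60 * width), i.e.
  thickness = throughput / (60 * speed * width * density) * 1000
  thickness = 22176 / (60 * 11.2 * 2.2 * 2500) * 1000 = 6.0 mm

6.0 mm


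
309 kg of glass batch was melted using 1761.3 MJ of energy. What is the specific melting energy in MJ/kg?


Rearrange E = m * s for s:
  s = E / m
  s = 1761.3 / 309 = 5.7 MJ/kg

5.7 MJ/kg


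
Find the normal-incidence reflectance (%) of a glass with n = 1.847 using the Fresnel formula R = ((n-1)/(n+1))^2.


Fresnel reflectance at normal incidence:
  R = ((n - 1)/(n + 1))^2
  (n - 1)/(n + 1) = (1.847 - 1)/(1.847 + 1) = 0.297506
  R = 0.297506^2 = 0.0885098
  R(%) = 0.0885098 * 100 = 8.851%

8.851%


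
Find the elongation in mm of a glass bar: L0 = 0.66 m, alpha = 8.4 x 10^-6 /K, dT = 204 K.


Thermal expansion formula: dL = alpha * L0 * dT
  dL = (8.4 x 10^-6) * 0.66 * 204 = 0.00113098 m
Convert to mm: 0.00113098 * 1000 = 1.131 mm

1.131 mm


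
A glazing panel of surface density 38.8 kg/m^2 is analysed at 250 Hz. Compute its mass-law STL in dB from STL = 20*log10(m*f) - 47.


Mass law: STL = 20 * log10(m * f) - 47
  m * f = 38.8 * 250 = 9700
  log10(9700) = 3.98677
  STL = 20 * 3.98677 - 47 = 79.7354 - 47 = 32.7 dB

32.7 dB


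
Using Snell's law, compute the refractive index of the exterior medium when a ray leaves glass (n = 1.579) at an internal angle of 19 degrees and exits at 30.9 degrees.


Apply Snell's law: n1 * sin(theta1) = n2 * sin(theta2)
  n2 = n1 * sin(theta1) / sin(theta2)
  sin(19) = 0.325568
  sin(30.9) = 0.513541
  n2 = 1.579 * 0.325568 / 0.513541 = 1.001

1.001


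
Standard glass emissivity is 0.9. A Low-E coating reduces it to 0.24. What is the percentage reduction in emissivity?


Percentage reduction = (1 - coated/uncoated) * 100
  Ratio = 0.24 / 0.9 = 0.2667
  Reduction = (1 - 0.2667) * 100 = 73.3%

73.3%


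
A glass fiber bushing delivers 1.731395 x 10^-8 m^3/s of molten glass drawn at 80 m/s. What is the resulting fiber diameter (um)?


Cross-sectional area from continuity:
  A = Q / v = 1.731395 x 10^-8 / 80 = 2.164244 x 10^-10 m^2
Diameter from circular cross-section:
  d = sqrt(4A / pi) * 10^6 (m -> um)
  d = sqrt(4 * 2.164244 x 10^-10 / pi) * 10^6 = 16.6 um

16.6 um


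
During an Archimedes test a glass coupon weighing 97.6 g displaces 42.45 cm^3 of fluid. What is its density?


Use the definition of density:
  rho = mass / volume
  rho = 97.6 / 42.45 = 2.299 g/cm^3

2.299 g/cm^3


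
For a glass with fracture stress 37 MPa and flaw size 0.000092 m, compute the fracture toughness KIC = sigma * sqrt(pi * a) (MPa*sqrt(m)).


Fracture toughness: KIC = sigma * sqrt(pi * a)
  pi * a = pi * 0.000092 = 0.000289027
  sqrt(pi * a) = 0.017001
  KIC = 37 * 0.017001 = 0.629 MPa*sqrt(m)

0.629 MPa*sqrt(m)


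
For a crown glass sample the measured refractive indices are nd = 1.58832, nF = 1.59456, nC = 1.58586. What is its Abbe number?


Abbe number formula: Vd = (nd - 1) / (nF - nC)
  nd - 1 = 1.58832 - 1 = 0.58832
  nF - nC = 1.59456 - 1.58586 = 0.0087
  Vd = 0.58832 / 0.0087 = 67.62

67.62


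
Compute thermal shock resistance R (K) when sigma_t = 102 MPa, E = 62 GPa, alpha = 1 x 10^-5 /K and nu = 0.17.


Thermal shock resistance: R = sigma * (1 - nu) / (E * alpha)
  Numerator = 102 * (1 - 0.17) = 84.66
  Denominator = 62 * 1000 * (1 x 10^-5) = 0.62
  R = 84.66 / 0.62 = 136.5 K

136.5 K


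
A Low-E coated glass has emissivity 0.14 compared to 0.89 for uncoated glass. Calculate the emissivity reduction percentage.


Percentage reduction = (1 - coated/uncoated) * 100
  Ratio = 0.14 / 0.89 = 0.1573
  Reduction = (1 - 0.1573) * 100 = 84.3%

84.3%


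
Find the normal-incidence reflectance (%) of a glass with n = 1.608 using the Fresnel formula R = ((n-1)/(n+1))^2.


Fresnel reflectance at normal incidence:
  R = ((n - 1)/(n + 1))^2
  (n - 1)/(n + 1) = (1.608 - 1)/(1.608 + 1) = 0.233129
  R = 0.233129^2 = 0.0543491
  R(%) = 0.0543491 * 100 = 5.435%

5.435%


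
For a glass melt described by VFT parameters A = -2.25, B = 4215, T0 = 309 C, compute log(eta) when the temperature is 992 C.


VFT equation: log(eta) = A + B / (T - T0)
  T - T0 = 992 - 309 = 683
  B / (T - T0) = 4215 / 683 = 6.171
  log(eta) = -2.25 + 6.171 = 3.921

3.921


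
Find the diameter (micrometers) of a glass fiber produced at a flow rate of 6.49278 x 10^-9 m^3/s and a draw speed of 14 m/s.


Cross-sectional area from continuity:
  A = Q / v = 6.49278 x 10^-9 / 14 = 4.6377 x 10^-10 m^2
Diameter from circular cross-section:
  d = sqrt(4A / pi) * 10^6 (m -> um)
  d = sqrt(4 * 4.6377 x 10^-10 / pi) * 10^6 = 24.3 um

24.3 um


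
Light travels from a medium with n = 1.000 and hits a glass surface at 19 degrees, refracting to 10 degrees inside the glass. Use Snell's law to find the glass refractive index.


Apply Snell's law: n1 * sin(theta1) = n2 * sin(theta2)
  n2 = n1 * sin(theta1) / sin(theta2)
  sin(19) = 0.325568
  sin(10) = 0.173648
  n2 = 1.000 * 0.325568 / 0.173648 = 1.8749

1.8749


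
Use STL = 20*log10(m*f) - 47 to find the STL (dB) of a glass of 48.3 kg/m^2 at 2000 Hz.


Mass law: STL = 20 * log10(m * f) - 47
  m * f = 48.3 * 2000 = 96600
  log10(96600) = 4.98498
  STL = 20 * 4.98498 - 47 = 99.6996 - 47 = 52.7 dB

52.7 dB


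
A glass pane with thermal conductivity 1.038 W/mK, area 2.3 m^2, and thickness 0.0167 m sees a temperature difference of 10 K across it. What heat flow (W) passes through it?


Fourier's law: Q = k * A * dT / t
  Q = 1.038 * 2.3 * 10 / 0.0167
  Q = 23.874 / 0.0167 = 1429.6 W

1429.6 W


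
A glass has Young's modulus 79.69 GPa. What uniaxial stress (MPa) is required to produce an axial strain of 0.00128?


Rearrange E = sigma / epsilon:
  sigma = E * epsilon
  E (MPa) = 79.69 * 1000 = 79690
  sigma = 79690 * 0.00128 = 102.0 MPa

102.0 MPa


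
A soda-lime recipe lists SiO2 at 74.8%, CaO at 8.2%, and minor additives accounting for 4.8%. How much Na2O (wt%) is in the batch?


Pieces sum to 100%:
  Na2O = 100 - (SiO2 + CaO + others)
  Na2O = 100 - (74.8 + 8.2 + 4.8) = 12.2%

12.2%


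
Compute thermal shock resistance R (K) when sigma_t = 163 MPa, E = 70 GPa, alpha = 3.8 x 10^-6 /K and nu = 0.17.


Thermal shock resistance: R = sigma * (1 - nu) / (E * alpha)
  Numerator = 163 * (1 - 0.17) = 135.29
  Denominator = 70 * 1000 * (3.8 x 10^-6) = 0.266
  R = 135.29 / 0.266 = 508.6 K

508.6 K


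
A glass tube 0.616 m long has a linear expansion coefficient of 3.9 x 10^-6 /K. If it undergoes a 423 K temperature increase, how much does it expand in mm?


Thermal expansion formula: dL = alpha * L0 * dT
  dL = (3.9 x 10^-6) * 0.616 * 423 = 0.00101622 m
Convert to mm: 0.00101622 * 1000 = 1.0162 mm

1.0162 mm


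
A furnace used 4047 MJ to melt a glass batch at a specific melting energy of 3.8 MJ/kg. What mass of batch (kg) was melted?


Rearrange E = m * s for m:
  m = E / s
  m = 4047 / 3.8 = 1065.0 kg

1065.0 kg


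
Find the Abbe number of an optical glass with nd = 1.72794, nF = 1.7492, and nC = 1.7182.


Abbe number formula: Vd = (nd - 1) / (nF - nC)
  nd - 1 = 1.72794 - 1 = 0.72794
  nF - nC = 1.7492 - 1.7182 = 0.031
  Vd = 0.72794 / 0.031 = 23.48

23.48


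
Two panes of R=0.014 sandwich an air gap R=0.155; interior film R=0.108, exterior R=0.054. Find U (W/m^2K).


Total thermal resistance (series):
  R_total = R_in + R_glass + R_air + R_glass + R_out
  R_total = 0.108 + 0.014 + 0.155 + 0.014 + 0.054 = 0.345 m^2K/W
U-value = 1 / R_total = 1 / 0.345 = 2.899 W/m^2K

2.899 W/m^2K


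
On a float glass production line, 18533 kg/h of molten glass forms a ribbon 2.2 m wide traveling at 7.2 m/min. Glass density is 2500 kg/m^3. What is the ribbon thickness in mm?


Ribbon cross-section from mass balance:
  Volume rate = throughput / density = 18533 / 2500 = 7.4132 m^3/h
  thickness = volume rate / (speed * 60 * width), i.e.
  thickness = throughput / (60 * speed * width * density) * 1000
  thickness = 18533 / (60 * 7.2 * 2.2 * 2500) * 1000 = 7.8 mm

7.8 mm


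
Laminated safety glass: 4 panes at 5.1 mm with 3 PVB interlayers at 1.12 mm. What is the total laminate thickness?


Total thickness = glass contribution + PVB contribution
  Glass: 4 * 5.1 = 20.4 mm
  PVB: 3 * 1.12 = 3.36 mm
  Total = 20.4 + 3.36 = 23.76 mm

23.76 mm


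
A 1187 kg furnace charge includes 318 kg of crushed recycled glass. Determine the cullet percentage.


Cullet ratio = (cullet mass / total batch mass) * 100
  Ratio = 318 / 1187 * 100 = 26.79%

26.79%


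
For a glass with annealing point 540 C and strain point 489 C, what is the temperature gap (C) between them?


Gap = T_anneal - T_strain:
  gap = 540 - 489 = 51 C

51 C


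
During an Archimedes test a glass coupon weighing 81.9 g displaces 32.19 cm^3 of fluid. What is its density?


Use the definition of density:
  rho = mass / volume
  rho = 81.9 / 32.19 = 2.544 g/cm^3

2.544 g/cm^3


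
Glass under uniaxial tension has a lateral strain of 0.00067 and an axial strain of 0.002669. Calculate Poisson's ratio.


Poisson's ratio: nu = lateral strain / axial strain
  nu = 0.00067 / 0.002669 = 0.251

0.251


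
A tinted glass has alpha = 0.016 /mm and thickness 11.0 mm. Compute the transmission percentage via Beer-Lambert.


Beer-Lambert law: T = exp(-alpha * thickness)
  exponent = -0.016 * 11.0 = -0.176
  T = exp(-0.176) = 0.8386
  Percentage = 0.8386 * 100 = 83.86%

83.86%


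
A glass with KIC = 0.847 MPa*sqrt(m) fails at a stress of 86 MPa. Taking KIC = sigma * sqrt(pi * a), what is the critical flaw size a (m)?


Rearrange KIC = sigma * sqrt(pi * a):
  sqrt(pi * a) = KIC / sigma
  sqrt(pi * a) = 0.847 / 86 = 0.009849
  a = (KIC / sigma)^2 / pi
  a = 0.009849^2 / pi = 0.0000309 m

0.0000309 m


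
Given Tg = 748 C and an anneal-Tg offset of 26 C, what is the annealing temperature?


The annealing temperature is Tg plus the offset:
  T_anneal = 748 + 26 = 774 C

774 C


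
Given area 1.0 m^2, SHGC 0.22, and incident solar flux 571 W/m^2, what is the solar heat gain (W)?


Solar heat gain: Q = Area * SHGC * Irradiance
  Q = 1.0 * 0.22 * 571 = 125.6 W

125.6 W


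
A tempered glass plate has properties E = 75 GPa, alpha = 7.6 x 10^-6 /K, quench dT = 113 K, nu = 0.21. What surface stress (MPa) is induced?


Tempering stress: sigma = E * alpha * dT / (1 - nu)
  E (MPa) = 75 * 1000 = 75000
  Numerator = 75000 * (7.6 x 10^-6) * 113 = 64.41
  Denominator = 1 - 0.21 = 0.79
  sigma = 64.41 / 0.79 = 81.5 MPa

81.5 MPa


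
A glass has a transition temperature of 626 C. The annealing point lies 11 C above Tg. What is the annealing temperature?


The annealing temperature is Tg plus the offset:
  T_anneal = 626 + 11 = 637 C

637 C


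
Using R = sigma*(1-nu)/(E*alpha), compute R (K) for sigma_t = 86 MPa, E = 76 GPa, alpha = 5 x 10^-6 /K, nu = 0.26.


Thermal shock resistance: R = sigma * (1 - nu) / (E * alpha)
  Numerator = 86 * (1 - 0.26) = 63.64
  Denominator = 76 * 1000 * (5 x 10^-6) = 0.38
  R = 63.64 / 0.38 = 167.5 K

167.5 K


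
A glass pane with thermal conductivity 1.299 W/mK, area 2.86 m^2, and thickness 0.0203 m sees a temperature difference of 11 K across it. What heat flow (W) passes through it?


Fourier's law: Q = k * A * dT / t
  Q = 1.299 * 2.86 * 11 / 0.0203
  Q = 40.86654 / 0.0203 = 2013.1 W

2013.1 W


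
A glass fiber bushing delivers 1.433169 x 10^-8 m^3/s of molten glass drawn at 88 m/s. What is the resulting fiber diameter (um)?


Cross-sectional area from continuity:
  A = Q / v = 1.433169 x 10^-8 / 88 = 1.628601 x 10^-10 m^2
Diameter from circular cross-section:
  d = sqrt(4A / pi) * 10^6 (m -> um)
  d = sqrt(4 * 1.628601 x 10^-10 / pi) * 10^6 = 14.4 um

14.4 um


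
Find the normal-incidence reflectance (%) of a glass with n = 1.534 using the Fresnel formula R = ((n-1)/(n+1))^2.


Fresnel reflectance at normal incidence:
  R = ((n - 1)/(n + 1))^2
  (n - 1)/(n + 1) = (1.534 - 1)/(1.534 + 1) = 0.210734
  R = 0.210734^2 = 0.0444088
  R(%) = 0.0444088 * 100 = 4.441%

4.441%


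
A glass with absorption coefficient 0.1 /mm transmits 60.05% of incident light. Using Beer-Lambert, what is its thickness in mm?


Rearrange T = exp(-alpha * thickness):
  thickness = -ln(T) / alpha
  T = 60.05/100 = 0.6005
  ln(T) = -0.50999
  -ln(T) = 0.50999
  thickness = 0.50999 / 0.1 = 5.1 mm

5.1 mm


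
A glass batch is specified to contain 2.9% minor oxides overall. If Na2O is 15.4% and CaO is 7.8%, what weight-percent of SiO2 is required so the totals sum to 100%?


Known pieces sum to 100%:
  SiO2 = 100 - (others + Na2O + CaO)
  SiO2 = 100 - (2.9 + 15.4 + 7.8) = 73.9%

73.9%


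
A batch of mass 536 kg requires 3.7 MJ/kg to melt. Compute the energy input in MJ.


Total energy = mass * specific energy
  E = 536 * 3.7 = 1983.2 MJ

1983.2 MJ


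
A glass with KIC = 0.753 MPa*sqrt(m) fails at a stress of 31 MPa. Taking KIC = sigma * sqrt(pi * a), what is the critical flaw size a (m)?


Rearrange KIC = sigma * sqrt(pi * a):
  sqrt(pi * a) = KIC / sigma
  sqrt(pi * a) = 0.753 / 31 = 0.02429
  a = (KIC / sigma)^2 / pi
  a = 0.02429^2 / pi = 0.0001878 m

0.0001878 m


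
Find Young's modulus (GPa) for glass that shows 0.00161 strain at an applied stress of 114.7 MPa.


Young's modulus: E = stress / strain
  E = 114.7 MPa / 0.00161 = 71242.24 MPa
Convert to GPa: 71242.24 / 1000 = 71.24 GPa

71.24 GPa


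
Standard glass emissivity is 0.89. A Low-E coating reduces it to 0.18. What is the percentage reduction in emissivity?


Percentage reduction = (1 - coated/uncoated) * 100
  Ratio = 0.18 / 0.89 = 0.2022
  Reduction = (1 - 0.2022) * 100 = 79.8%

79.8%


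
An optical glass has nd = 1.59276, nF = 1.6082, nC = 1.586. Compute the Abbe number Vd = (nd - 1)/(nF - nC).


Abbe number formula: Vd = (nd - 1) / (nF - nC)
  nd - 1 = 1.59276 - 1 = 0.59276
  nF - nC = 1.6082 - 1.586 = 0.0222
  Vd = 0.59276 / 0.0222 = 26.7

26.7


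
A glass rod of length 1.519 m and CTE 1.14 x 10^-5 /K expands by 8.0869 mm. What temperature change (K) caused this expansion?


Rearrange dL = alpha * L0 * dT for dT:
  dT = dL / (alpha * L0)
  dL (m) = 8.0869 / 1000 = 0.0080869
  dT = 0.0080869 / ((1.14 x 10^-5) * 1.519) = 467.0 K

467.0 K


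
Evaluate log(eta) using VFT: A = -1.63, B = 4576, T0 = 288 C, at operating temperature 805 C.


VFT equation: log(eta) = A + B / (T - T0)
  T - T0 = 805 - 288 = 517
  B / (T - T0) = 4576 / 517 = 8.851
  log(eta) = -1.63 + 8.851 = 7.221

7.221


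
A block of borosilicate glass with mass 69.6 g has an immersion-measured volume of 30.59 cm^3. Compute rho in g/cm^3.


Use the definition of density:
  rho = mass / volume
  rho = 69.6 / 30.59 = 2.275 g/cm^3

2.275 g/cm^3


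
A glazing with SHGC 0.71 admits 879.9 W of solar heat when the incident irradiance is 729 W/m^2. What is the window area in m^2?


Rearrange Q = Area * SHGC * Irradiance:
  Area = Q / (SHGC * Irradiance)
  Area = 879.9 / (0.71 * 729) = 1.7 m^2

1.7 m^2


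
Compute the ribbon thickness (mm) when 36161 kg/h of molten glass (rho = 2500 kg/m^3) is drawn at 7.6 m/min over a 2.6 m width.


Ribbon cross-section from mass balance:
  Volume rate = throughput / density = 36161 / 2500 = 14.4644 m^3/h
  thickness = volume rate / (speed * 60 * width), i.e.
  thickness = throughput / (60 * speed * width * density) * 1000
  thickness = 36161 / (60 * 7.6 * 2.6 * 2500) * 1000 = 12.2 mm

12.2 mm
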